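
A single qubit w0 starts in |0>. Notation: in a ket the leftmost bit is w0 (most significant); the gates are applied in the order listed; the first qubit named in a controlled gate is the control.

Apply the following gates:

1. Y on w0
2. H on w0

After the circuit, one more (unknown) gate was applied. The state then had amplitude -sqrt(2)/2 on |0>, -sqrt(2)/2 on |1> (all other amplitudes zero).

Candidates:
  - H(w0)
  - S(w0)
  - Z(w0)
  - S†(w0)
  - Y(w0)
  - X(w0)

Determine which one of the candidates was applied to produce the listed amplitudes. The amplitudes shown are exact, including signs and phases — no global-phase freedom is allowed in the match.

It was Y(w0) that produced the state shown.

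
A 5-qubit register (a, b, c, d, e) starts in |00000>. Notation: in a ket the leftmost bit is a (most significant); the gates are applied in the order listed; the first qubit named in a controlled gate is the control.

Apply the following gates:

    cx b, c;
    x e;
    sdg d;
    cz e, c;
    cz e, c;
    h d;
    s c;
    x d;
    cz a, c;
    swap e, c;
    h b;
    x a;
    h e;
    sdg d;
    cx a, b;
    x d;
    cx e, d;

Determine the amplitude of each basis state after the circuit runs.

After the circuit, the state carries amplitude -sqrt(2)*I/4 on |10100>, sqrt(2)/4 on |10101>, sqrt(2)/4 on |10110>, -sqrt(2)*I/4 on |10111>, -sqrt(2)*I/4 on |11100>, sqrt(2)/4 on |11101>, sqrt(2)/4 on |11110>, -sqrt(2)*I/4 on |11111>, and 0 on every other basis state. Key observation: the block from step 4 through step 5 cancels to the identity and can be dropped.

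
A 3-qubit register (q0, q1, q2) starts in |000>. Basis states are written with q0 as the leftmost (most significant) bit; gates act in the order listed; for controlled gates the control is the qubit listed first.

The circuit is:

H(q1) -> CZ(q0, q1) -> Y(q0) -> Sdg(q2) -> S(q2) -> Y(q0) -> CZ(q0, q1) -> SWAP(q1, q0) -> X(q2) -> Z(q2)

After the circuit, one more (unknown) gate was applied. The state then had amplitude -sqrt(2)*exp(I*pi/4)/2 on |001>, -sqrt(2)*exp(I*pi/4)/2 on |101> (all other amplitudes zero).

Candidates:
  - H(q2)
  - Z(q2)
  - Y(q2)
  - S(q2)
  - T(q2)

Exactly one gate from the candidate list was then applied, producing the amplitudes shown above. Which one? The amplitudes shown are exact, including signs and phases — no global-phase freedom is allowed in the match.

It was T(q2) that produced the state shown. Key observation: steps 2-7 multiply out to the identity, so the circuit reduces to the remaining gates.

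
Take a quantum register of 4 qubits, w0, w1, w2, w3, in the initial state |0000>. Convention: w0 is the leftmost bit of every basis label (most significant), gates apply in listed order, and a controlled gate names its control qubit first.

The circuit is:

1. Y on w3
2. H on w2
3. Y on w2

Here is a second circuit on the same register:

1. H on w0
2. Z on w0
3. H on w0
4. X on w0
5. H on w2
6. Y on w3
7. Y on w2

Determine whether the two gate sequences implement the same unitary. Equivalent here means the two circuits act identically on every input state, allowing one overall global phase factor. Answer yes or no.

Yes, they are equivalent — the unitaries differ by at most a global phase.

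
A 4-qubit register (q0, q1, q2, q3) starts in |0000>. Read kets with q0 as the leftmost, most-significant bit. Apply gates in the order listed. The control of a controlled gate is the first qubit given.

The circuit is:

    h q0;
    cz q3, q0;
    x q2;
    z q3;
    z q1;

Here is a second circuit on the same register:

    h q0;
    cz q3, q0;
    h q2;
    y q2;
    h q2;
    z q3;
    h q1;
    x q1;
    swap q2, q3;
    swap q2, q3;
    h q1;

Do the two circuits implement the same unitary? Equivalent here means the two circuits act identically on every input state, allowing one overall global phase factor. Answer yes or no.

No — the two circuits implement different unitaries, even allowing a global phase.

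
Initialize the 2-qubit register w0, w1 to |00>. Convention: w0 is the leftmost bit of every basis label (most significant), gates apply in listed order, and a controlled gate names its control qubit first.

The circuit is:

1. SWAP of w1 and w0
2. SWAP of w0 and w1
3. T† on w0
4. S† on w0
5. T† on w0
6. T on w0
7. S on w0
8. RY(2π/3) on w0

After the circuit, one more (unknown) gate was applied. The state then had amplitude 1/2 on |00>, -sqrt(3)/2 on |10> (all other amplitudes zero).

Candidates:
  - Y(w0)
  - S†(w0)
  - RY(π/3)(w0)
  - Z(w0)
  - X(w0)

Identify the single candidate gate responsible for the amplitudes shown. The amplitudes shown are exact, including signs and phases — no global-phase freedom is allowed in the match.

The applied gate was Z(w0).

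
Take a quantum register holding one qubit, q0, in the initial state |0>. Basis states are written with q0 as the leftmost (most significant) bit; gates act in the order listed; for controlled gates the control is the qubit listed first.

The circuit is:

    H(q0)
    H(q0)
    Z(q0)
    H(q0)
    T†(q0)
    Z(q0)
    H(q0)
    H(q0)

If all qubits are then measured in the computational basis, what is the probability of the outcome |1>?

Outcome |1> occurs with probability 1/2.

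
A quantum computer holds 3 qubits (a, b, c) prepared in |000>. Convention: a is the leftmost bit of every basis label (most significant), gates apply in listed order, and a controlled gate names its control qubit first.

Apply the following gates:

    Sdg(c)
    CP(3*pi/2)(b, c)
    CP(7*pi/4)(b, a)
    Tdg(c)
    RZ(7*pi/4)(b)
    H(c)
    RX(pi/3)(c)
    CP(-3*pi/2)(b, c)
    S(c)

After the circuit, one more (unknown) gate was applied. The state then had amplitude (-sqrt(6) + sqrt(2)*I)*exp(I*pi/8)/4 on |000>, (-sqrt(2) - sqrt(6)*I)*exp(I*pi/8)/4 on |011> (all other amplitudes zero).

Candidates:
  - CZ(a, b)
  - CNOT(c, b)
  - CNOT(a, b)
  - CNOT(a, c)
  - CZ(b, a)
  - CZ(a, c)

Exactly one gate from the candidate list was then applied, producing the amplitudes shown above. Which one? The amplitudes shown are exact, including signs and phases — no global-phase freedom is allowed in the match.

It was CNOT(c, b) that produced the state shown.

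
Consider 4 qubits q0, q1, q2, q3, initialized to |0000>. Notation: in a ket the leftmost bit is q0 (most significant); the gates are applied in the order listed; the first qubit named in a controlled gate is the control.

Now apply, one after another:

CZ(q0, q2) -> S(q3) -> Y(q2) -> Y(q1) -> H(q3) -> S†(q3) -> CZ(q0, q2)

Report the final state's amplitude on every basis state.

After the circuit, the state carries amplitude -sqrt(2)/2 on |0110>, sqrt(2)*I/2 on |0111>, and 0 on every other basis state.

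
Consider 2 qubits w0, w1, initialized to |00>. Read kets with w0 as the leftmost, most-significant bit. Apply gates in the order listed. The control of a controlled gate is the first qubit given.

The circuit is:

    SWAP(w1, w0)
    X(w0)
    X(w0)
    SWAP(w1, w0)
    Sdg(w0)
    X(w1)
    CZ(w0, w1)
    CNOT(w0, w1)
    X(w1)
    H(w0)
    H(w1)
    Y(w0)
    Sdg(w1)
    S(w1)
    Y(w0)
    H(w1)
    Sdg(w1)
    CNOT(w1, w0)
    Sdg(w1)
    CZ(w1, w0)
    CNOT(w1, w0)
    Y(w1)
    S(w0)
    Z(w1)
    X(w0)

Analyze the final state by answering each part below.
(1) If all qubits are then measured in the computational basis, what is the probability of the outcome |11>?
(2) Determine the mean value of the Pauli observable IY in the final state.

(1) Outcome |11> occurs with probability 1/2. Key observation: gates 11-16 undo each other exactly, leaving only the rest of the circuit to track.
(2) The expectation value of IY is 0.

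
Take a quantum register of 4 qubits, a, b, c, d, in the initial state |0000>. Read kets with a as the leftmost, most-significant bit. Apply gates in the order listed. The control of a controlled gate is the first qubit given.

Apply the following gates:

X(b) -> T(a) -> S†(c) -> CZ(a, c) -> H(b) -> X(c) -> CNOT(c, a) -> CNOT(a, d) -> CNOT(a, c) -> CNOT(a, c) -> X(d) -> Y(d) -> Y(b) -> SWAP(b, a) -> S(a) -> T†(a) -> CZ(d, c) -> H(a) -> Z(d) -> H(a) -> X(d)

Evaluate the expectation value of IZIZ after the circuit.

The observable IZIZ averages to -1. Key observation: the block from step 9 through step 10 cancels to the identity and can be dropped.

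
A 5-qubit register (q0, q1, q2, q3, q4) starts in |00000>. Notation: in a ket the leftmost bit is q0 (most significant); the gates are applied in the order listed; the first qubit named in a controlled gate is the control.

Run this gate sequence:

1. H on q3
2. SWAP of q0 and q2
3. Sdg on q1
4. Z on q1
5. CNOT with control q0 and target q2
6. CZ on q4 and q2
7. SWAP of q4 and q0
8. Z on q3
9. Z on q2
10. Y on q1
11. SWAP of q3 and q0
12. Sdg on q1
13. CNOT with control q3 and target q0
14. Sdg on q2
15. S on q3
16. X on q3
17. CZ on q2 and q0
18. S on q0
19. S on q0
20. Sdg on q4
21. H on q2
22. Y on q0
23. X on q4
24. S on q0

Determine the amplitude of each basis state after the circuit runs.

The resulting statevector has amplitude -I/2 on |01011>, -I/2 on |01111>, -1/2 on |11011>, -1/2 on |11111>, and 0 on every other basis state.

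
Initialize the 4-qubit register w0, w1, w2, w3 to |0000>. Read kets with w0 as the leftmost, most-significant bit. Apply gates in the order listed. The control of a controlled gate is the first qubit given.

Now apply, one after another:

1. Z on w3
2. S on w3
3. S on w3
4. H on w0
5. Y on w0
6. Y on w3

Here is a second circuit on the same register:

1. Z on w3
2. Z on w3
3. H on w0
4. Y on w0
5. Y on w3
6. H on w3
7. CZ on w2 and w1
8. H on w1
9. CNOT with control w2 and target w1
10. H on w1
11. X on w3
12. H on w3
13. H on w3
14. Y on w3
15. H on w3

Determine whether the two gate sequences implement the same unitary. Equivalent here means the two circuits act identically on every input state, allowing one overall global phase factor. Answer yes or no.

No — the two circuits implement different unitaries, even allowing a global phase.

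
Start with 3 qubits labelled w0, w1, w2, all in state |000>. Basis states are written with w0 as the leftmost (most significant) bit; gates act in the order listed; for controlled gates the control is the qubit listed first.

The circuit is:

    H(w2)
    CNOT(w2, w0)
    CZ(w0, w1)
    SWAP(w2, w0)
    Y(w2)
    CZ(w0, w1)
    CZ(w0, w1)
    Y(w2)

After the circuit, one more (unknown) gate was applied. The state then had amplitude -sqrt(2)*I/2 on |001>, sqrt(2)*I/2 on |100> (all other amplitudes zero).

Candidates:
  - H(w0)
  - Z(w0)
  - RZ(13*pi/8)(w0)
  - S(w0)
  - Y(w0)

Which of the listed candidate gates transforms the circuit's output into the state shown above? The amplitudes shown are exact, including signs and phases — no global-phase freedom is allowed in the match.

The applied gate was Y(w0). Key observation: steps 5-8 multiply out to the identity, so the circuit reduces to the remaining gates.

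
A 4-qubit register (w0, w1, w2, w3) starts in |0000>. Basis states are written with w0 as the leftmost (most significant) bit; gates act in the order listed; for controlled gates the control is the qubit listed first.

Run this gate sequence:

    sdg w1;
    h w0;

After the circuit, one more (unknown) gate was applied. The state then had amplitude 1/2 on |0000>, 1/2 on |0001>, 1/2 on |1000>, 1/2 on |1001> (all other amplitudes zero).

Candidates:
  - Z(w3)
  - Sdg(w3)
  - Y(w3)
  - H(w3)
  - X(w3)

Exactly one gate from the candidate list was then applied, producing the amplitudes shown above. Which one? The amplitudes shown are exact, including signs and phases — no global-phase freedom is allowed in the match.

It was H(w3) that produced the state shown.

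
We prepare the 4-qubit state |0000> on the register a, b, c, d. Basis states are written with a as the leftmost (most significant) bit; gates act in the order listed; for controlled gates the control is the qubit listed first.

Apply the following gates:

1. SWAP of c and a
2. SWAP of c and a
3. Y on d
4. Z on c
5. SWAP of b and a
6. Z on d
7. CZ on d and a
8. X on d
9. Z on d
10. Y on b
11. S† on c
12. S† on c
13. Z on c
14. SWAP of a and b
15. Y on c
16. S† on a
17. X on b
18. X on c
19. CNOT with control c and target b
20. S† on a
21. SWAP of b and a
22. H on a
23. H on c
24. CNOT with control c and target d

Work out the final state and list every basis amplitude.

The resulting statevector has amplitude -I/2 on |0100>, -I/2 on |0111>, I/2 on |1100>, I/2 on |1111>, and 0 on every other basis state.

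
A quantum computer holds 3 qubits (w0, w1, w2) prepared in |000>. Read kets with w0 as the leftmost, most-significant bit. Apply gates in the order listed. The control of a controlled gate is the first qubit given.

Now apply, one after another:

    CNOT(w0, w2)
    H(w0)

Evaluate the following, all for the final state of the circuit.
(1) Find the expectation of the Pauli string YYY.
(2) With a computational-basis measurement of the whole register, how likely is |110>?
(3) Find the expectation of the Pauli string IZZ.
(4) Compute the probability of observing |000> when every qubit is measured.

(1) In the final state, YYY has expectation 0.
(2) The probability of measuring |110> is 0.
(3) The expectation value of IZZ is 1.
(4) A full measurement returns |000> with probability 1/2.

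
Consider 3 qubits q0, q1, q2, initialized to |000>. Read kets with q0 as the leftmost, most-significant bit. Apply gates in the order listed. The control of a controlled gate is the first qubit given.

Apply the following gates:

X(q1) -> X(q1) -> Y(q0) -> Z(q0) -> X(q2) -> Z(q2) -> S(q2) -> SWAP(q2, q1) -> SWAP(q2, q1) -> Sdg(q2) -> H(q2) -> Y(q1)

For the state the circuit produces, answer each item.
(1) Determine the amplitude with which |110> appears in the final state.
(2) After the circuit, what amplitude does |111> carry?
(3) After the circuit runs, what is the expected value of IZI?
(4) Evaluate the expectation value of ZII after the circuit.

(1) The amplitude on |110> is -sqrt(2)/2. Key observation: gates 7-10 undo each other exactly, leaving only the rest of the circuit to track.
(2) The final state's coefficient on |111> equals sqrt(2)/2.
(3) The observable IZI averages to -1.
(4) The expectation value of ZII is -1.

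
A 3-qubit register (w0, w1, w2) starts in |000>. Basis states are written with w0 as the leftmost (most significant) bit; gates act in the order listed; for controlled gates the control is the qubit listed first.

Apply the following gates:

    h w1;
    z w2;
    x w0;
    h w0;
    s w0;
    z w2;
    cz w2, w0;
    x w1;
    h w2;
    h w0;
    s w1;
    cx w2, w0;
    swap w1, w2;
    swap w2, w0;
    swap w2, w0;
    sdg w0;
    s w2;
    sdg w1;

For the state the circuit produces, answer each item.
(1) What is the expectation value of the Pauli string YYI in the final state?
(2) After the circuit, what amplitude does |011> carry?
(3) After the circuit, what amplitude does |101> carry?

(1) The observable YYI averages to 1. Key observation: steps 14-15 multiply out to the identity, so the circuit reduces to the remaining gates.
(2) |011> carries amplitude -1/4 + I/4 in the final state.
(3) The final state's coefficient on |101> equals -1/4 + I/4.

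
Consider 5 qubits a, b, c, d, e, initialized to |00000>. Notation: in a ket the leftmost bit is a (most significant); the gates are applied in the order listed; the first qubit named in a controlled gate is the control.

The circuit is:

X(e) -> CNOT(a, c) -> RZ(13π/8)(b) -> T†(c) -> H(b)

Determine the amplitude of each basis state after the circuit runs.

After the circuit, the state carries amplitude -sqrt(2)*exp(3*I*pi/16)/2 on |00001>, -sqrt(2)*exp(3*I*pi/16)/2 on |01001>, and 0 on every other basis state.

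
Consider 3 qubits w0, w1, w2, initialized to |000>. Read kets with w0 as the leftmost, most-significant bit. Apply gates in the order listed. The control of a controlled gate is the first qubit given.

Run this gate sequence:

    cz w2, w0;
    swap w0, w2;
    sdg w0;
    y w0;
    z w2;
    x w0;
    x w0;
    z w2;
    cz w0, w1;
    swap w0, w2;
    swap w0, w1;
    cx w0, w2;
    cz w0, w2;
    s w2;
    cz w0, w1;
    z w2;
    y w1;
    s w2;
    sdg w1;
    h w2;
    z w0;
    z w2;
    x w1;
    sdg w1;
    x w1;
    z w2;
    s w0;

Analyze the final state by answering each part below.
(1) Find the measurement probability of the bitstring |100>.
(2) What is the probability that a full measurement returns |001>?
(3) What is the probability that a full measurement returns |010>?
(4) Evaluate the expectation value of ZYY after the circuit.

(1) A full measurement returns |100> with probability 0. Key observation: the block from step 5 through step 8 cancels to the identity and can be dropped.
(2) The probability of measuring |001> is 0.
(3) Outcome |010> occurs with probability 1/2.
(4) The observable ZYY averages to 0.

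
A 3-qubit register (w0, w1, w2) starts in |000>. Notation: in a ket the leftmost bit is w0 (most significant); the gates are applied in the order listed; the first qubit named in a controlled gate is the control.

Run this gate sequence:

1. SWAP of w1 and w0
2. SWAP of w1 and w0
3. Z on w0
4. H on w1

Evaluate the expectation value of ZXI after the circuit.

The expectation value of ZXI is 1.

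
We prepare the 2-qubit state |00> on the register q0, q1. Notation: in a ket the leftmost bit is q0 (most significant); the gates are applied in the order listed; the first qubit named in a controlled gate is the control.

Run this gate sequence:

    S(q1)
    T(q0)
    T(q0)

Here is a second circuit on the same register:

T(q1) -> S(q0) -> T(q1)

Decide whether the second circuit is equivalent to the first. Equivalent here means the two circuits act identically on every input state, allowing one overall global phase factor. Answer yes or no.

Yes — the two circuits implement the same unitary up to a global phase.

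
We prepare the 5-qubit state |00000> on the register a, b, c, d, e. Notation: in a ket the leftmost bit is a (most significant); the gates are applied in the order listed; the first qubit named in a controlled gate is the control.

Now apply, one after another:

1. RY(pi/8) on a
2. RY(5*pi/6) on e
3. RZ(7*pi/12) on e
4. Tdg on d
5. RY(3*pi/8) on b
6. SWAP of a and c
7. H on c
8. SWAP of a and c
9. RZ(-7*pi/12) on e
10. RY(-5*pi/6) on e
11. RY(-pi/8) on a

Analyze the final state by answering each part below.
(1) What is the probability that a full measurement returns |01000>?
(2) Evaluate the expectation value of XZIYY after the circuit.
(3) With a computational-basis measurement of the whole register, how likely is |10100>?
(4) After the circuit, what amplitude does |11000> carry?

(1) Outcome |01000> occurs with probability -sqrt(sqrt(2) + 2)/8 - sqrt(2 - sqrt(2))/8 + sqrt(2*sqrt(2) + 4)/16 + sqrt(2)/8 + 1/4.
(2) In the final state, XZIYY has expectation 0.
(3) A full measurement returns |10100> with probability 0.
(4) The amplitude on |11000> is sqrt(2)*(-sqrt(2 - sqrt(2)) + sqrt(sqrt(2) + 2))*sin(3*pi/16)/4.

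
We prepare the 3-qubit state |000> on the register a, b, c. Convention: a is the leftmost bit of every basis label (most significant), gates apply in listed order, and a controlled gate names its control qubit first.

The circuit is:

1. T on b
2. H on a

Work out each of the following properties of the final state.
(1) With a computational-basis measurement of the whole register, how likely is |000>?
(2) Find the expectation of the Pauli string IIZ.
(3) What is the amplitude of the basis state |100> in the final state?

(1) A full measurement returns |000> with probability 1/2.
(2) The observable IIZ averages to 1.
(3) |100> carries amplitude sqrt(2)/2 in the final state.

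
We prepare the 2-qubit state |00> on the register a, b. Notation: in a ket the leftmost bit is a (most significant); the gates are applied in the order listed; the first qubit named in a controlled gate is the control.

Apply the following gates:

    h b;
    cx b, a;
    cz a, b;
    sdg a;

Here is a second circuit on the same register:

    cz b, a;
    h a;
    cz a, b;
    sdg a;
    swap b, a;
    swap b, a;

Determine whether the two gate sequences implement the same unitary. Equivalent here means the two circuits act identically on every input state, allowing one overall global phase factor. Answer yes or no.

No: there is an input state on which the two circuits produce genuinely different outputs (not merely differing by a phase).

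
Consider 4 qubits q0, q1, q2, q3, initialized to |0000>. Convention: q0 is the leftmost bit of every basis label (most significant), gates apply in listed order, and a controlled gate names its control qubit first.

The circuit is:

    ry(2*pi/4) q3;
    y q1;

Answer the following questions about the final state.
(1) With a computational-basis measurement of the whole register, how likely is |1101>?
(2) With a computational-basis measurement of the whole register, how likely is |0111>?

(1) The probability of measuring |1101> is 0.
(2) A full measurement returns |0111> with probability 0.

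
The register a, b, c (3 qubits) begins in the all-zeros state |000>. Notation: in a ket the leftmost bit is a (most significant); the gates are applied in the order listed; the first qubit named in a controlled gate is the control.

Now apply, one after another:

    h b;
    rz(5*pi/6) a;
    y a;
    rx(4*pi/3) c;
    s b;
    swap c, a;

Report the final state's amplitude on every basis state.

The resulting statevector has amplitude 0 on |000>, -sqrt(2)*exp(I*pi/12)/4 on |001>, 0 on |010>, -sqrt(2)*exp(7*I*pi/12)/4 on |011>, 0 on |100>, -sqrt(6)*exp(7*I*pi/12)/4 on |101>, 0 on |110>, sqrt(6)*exp(I*pi/12)/4 on |111>.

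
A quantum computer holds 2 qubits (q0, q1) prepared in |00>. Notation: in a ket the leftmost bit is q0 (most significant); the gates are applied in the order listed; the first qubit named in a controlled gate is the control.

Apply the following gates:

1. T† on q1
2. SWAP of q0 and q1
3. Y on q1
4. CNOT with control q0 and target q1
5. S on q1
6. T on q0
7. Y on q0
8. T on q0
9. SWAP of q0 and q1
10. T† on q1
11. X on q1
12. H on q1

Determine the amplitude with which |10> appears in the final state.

The amplitude on |10> is -sqrt(2)*I/2.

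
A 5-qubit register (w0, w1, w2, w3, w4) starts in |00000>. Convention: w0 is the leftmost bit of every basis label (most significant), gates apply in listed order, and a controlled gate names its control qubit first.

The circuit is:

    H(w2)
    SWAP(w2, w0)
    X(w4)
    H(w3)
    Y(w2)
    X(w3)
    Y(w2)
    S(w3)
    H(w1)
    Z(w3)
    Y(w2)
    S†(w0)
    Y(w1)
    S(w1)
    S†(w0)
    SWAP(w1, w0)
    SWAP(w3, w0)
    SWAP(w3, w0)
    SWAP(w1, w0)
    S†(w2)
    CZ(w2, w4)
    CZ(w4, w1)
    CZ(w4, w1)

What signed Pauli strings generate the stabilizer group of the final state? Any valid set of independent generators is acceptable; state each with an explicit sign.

The stabilizer group can be generated by -XIIII, -IYIII, -IIIYI, -IIZII, -IIIIZ, among other valid generating sets. Key observation: gates 16-19 undo each other exactly, leaving only the rest of the circuit to track.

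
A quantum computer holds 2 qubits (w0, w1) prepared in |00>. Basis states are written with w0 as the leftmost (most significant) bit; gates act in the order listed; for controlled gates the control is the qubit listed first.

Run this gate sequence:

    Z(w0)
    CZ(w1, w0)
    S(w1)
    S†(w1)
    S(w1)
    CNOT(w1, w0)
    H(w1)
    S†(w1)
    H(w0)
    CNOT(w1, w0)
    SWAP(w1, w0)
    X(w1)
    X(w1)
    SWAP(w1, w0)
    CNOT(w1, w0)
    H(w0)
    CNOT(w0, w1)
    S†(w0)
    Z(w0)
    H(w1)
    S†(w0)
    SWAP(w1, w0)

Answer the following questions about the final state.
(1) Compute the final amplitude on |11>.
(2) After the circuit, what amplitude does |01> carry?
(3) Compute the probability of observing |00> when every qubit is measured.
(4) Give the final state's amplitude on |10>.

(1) The amplitude on |11> is 0. Key observation: the block from step 9 through step 16 cancels to the identity and can be dropped.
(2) The final state's coefficient on |01> equals 0.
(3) A full measurement returns |00> with probability 1/2.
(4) The final state's coefficient on |10> equals 1/2 + I/2.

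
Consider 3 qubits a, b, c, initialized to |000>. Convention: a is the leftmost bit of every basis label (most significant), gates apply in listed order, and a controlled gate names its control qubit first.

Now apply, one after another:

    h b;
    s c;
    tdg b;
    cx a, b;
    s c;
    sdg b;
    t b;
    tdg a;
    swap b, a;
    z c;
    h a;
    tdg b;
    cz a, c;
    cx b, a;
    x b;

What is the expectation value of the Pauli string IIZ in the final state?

The expectation value of IIZ is 1.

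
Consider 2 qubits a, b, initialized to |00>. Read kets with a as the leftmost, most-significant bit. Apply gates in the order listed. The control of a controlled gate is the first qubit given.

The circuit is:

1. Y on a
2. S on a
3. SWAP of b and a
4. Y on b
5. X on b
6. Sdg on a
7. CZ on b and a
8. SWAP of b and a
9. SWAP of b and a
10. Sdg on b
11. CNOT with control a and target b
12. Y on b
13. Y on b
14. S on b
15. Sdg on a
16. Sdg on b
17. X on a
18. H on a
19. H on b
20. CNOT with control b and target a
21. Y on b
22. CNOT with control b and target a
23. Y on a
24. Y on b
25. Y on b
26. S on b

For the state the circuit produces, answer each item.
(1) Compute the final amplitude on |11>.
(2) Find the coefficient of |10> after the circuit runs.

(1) The final state's coefficient on |11> equals I/2.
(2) The final state's coefficient on |10> equals 1/2.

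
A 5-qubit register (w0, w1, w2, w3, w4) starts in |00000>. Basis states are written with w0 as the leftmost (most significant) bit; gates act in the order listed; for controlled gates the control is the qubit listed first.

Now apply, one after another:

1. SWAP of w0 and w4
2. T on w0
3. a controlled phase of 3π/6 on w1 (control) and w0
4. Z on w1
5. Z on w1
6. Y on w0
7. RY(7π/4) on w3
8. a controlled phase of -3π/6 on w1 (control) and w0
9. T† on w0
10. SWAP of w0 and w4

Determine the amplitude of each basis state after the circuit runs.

The resulting statevector has amplitude -sqrt(sqrt(2) + 2)*exp(I*pi/4)/2 on |00001>, sqrt(2 - sqrt(2))*exp(I*pi/4)/2 on |00011>, and 0 on every other basis state.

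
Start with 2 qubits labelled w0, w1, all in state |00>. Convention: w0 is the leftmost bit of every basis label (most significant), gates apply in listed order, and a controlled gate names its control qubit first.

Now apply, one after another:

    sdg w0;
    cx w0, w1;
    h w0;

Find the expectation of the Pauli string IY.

The expectation value of IY is 0.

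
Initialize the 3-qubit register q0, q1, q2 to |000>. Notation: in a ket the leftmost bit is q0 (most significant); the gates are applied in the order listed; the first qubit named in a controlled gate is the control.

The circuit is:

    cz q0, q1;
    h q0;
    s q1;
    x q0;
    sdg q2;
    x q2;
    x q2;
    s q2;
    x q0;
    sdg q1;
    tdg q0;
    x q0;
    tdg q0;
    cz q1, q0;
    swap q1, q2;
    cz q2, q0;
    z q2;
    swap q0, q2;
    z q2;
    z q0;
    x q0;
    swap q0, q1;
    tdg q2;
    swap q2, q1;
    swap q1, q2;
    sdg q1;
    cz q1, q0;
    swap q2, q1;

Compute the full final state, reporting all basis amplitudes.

The resulting statevector has amplitude -sqrt(2)*exp(I*pi/4)/2 on |001>, sqrt(2)/2 on |011>, and 0 on every other basis state. Key observation: steps 3-10 multiply out to the identity, so the circuit reduces to the remaining gates.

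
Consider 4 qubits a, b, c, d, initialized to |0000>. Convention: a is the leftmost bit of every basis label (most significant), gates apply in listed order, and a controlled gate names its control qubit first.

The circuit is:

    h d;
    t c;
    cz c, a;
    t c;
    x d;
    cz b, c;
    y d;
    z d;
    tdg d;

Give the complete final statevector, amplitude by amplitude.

The final amplitudes are -sqrt(2)*I/2 on |0000>, -sqrt(2)*exp(I*pi/4)/2 on |0001>, and 0 on every other basis state.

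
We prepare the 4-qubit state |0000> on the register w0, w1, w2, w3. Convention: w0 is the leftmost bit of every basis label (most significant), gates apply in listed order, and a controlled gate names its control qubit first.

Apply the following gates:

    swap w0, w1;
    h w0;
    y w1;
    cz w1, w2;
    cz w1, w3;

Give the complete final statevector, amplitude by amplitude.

After the circuit, the state carries amplitude sqrt(2)*I/2 on |0100>, sqrt(2)*I/2 on |1100>, and 0 on every other basis state.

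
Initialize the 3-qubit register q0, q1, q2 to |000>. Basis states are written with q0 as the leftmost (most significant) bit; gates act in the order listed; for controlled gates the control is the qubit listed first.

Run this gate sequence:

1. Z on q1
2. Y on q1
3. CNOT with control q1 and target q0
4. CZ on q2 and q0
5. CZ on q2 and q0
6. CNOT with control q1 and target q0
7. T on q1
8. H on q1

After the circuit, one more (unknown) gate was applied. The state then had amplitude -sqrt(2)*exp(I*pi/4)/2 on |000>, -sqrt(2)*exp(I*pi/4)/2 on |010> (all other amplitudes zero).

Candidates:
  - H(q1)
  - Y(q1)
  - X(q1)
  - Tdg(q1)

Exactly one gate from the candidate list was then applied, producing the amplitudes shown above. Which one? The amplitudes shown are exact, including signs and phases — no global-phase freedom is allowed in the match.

The applied gate was Y(q1). Key observation: the block from step 3 through step 6 cancels to the identity and can be dropped.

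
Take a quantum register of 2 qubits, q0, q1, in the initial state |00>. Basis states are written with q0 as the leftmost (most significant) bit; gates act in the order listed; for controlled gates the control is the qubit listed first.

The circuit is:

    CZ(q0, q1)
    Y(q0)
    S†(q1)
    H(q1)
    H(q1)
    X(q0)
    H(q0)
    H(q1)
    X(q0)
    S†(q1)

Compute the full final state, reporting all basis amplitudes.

The final amplitudes are I/2 on |00>, 1/2 on |01>, I/2 on |10>, 1/2 on |11>.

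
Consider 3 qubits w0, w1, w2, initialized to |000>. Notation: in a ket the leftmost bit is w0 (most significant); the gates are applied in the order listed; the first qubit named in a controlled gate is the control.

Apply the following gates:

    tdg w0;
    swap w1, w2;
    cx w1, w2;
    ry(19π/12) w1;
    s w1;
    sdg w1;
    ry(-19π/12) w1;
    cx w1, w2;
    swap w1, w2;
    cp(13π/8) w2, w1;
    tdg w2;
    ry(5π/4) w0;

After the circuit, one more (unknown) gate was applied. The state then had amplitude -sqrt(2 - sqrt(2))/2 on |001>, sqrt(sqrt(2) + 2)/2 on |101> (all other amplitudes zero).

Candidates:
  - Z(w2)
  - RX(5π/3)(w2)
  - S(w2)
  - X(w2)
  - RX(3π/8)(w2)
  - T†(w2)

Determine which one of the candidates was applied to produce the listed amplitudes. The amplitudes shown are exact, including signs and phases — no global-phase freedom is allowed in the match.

The unique candidate consistent with the amplitudes is X(w2). Key observation: gates 2-9 undo each other exactly, leaving only the rest of the circuit to track.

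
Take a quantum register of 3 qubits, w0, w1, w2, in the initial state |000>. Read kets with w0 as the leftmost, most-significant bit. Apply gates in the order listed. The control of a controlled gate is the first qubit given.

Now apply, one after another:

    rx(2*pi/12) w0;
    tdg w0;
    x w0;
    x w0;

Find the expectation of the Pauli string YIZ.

The observable YIZ averages to -sqrt(2)/4. Key observation: steps 3-4 multiply out to the identity, so the circuit reduces to the remaining gates.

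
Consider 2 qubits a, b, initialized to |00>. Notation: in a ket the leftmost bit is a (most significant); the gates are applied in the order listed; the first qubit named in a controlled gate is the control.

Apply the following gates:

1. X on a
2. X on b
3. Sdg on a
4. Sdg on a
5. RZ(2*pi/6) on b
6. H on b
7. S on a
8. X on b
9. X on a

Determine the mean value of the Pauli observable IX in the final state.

The expectation value of IX is -1.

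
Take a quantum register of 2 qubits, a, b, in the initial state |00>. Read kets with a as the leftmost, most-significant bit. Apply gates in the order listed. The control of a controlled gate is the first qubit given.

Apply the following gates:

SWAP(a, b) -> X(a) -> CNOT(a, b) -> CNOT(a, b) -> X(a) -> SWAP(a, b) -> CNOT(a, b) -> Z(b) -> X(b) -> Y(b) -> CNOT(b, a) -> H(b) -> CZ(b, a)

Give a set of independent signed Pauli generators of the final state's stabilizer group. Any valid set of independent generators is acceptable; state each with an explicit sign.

The final state is stabilized by the group generated by +IX, +ZI; other independent generating sets are equally valid.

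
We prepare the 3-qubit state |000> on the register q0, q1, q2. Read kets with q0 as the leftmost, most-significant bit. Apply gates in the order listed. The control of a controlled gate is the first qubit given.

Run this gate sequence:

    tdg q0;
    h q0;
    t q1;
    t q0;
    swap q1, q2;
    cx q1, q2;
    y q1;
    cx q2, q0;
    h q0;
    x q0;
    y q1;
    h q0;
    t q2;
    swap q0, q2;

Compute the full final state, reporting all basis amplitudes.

The resulting statevector has amplitude sqrt(2)/2 on |000>, -sqrt(2)*exp(I*pi/4)/2 on |001>, and 0 on every other basis state.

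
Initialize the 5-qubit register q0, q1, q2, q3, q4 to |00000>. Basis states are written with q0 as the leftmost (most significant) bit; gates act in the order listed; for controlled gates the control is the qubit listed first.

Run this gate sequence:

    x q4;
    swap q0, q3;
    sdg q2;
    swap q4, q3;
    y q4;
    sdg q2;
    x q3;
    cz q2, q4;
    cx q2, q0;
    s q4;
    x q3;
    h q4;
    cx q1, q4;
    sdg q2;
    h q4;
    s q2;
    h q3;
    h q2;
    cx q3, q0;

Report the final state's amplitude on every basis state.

The final amplitudes are -1/2 on |00001>, -1/2 on |00101>, 1/2 on |10011>, 1/2 on |10111>, and 0 on every other basis state.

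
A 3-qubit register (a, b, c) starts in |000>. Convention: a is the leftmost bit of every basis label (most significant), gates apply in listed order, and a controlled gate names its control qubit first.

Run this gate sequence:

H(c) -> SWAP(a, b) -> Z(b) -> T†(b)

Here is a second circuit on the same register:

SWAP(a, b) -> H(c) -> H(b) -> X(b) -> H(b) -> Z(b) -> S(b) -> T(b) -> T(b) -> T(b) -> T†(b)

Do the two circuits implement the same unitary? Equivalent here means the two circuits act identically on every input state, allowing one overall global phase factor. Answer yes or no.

No — the two circuits implement different unitaries, even allowing a global phase.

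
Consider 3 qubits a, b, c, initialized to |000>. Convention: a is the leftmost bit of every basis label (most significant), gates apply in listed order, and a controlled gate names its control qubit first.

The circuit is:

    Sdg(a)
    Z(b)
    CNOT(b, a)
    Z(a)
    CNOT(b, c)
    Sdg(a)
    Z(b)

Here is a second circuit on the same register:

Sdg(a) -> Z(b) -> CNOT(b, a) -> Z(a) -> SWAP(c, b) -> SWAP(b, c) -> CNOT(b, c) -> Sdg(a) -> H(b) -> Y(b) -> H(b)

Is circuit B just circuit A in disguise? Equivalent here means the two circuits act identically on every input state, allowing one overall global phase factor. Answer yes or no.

No, they are not equivalent — no single phase factor reconciles the two unitaries.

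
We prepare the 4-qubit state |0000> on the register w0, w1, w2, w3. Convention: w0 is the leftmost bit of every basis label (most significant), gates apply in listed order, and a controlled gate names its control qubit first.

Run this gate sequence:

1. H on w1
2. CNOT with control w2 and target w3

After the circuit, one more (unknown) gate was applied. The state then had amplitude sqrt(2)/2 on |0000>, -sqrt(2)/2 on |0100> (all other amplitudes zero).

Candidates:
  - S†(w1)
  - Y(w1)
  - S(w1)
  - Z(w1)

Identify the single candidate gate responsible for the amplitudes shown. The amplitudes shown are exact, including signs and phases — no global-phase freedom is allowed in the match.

The applied gate was Z(w1).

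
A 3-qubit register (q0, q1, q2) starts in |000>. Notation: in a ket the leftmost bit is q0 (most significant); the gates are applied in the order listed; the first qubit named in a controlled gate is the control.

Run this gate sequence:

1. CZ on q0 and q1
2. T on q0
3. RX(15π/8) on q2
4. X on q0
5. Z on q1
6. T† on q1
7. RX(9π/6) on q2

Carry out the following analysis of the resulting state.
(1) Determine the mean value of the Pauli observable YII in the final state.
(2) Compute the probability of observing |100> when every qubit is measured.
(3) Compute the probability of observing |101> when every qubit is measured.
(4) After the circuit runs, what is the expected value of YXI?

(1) The observable YII averages to 0.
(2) A full measurement returns |100> with probability 1/2 - sqrt(2 - sqrt(2))/4.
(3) The probability of measuring |101> is sqrt(2 - sqrt(2))/4 + 1/2.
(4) The expectation value of YXI is 0.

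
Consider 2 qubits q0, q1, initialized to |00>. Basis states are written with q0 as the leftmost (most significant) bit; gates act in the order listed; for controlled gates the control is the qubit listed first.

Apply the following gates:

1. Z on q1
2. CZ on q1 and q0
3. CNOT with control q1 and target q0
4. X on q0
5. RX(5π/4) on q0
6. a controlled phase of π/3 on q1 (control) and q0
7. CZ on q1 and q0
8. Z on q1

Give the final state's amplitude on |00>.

The final state's coefficient on |00> equals -I*sqrt(sqrt(2) + 2)/2.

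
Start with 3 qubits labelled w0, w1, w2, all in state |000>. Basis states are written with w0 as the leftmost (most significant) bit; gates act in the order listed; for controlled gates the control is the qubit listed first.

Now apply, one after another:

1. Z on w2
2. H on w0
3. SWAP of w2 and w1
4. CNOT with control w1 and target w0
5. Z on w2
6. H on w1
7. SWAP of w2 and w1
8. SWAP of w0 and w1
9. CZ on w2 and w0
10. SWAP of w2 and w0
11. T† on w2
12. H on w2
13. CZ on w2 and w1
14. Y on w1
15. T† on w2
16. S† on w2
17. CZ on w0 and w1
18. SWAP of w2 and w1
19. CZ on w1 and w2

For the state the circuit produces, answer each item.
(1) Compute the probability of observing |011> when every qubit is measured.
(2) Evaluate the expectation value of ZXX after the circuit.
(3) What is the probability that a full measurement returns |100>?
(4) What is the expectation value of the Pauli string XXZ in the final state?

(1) A full measurement returns |011> with probability 1/8.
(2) The expectation value of ZXX is -sqrt(2)/2.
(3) The probability of measuring |100> is 1/8.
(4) The observable XXZ averages to sqrt(2)/2.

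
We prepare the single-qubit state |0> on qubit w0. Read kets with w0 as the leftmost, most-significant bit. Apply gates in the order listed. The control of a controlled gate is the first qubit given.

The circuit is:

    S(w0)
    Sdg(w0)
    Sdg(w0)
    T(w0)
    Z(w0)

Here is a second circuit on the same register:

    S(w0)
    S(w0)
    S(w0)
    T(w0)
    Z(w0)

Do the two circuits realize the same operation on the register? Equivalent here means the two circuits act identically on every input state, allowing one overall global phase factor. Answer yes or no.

Yes, they are equivalent — the unitaries differ by at most a global phase.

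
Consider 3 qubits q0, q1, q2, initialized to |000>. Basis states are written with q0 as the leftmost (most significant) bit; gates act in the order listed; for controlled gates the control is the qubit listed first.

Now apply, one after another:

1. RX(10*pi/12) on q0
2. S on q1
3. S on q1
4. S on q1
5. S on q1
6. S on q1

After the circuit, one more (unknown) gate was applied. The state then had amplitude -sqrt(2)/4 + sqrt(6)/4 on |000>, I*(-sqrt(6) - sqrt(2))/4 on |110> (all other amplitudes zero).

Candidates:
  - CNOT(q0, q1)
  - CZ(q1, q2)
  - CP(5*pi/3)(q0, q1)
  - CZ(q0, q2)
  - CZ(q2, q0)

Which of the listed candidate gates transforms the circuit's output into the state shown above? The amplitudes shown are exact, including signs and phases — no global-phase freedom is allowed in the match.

The applied gate was CNOT(q0, q1). Key observation: gates 2-5 undo each other exactly, leaving only the rest of the circuit to track.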